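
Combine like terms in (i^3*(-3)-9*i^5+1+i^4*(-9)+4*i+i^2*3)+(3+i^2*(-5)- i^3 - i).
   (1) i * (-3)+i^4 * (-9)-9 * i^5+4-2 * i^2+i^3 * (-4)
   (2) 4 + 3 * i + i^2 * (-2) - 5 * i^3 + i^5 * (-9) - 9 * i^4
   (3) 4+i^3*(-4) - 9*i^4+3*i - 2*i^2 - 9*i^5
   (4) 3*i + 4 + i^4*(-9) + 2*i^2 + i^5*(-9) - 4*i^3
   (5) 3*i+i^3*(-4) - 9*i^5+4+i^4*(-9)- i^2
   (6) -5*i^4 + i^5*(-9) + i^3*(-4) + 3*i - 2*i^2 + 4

Adding the polynomials and combining like terms:
(i^3*(-3) - 9*i^5 + 1 + i^4*(-9) + 4*i + i^2*3) + (3 + i^2*(-5) - i^3 - i)
= 4+i^3*(-4) - 9*i^4+3*i - 2*i^2 - 9*i^5
3) 4+i^3*(-4) - 9*i^4+3*i - 2*i^2 - 9*i^5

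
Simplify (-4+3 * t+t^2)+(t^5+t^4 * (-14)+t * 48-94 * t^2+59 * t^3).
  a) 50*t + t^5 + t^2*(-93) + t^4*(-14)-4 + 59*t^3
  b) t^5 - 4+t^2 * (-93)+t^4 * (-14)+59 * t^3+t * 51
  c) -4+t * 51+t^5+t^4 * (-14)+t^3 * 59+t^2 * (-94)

Adding the polynomials and combining like terms:
(-4 + 3*t + t^2) + (t^5 + t^4*(-14) + t*48 - 94*t^2 + 59*t^3)
= t^5 - 4+t^2 * (-93)+t^4 * (-14)+59 * t^3+t * 51
b) t^5 - 4+t^2 * (-93)+t^4 * (-14)+59 * t^3+t * 51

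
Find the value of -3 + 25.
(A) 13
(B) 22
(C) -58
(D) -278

-3 + 25 = 22
B) 22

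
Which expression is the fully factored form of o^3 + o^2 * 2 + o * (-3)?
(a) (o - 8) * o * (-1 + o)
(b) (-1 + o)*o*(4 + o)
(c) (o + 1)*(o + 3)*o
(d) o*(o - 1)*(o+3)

We need to factor o^3 + o^2 * 2 + o * (-3).
The factored form is o*(o - 1)*(o+3).
d) o*(o - 1)*(o+3)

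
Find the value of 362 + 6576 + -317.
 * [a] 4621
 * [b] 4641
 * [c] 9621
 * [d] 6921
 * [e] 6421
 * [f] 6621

First: 362 + 6576 = 6938
Then: 6938 + -317 = 6621
f) 6621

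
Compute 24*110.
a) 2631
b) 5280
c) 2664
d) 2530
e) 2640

24 * 110 = 2640
e) 2640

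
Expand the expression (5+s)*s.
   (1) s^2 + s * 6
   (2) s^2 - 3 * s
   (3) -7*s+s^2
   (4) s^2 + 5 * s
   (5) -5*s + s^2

Expanding (5+s)*s:
= s^2 + 5 * s
4) s^2 + 5 * s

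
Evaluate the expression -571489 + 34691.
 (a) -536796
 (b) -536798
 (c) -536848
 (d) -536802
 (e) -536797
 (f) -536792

-571489 + 34691 = -536798
b) -536798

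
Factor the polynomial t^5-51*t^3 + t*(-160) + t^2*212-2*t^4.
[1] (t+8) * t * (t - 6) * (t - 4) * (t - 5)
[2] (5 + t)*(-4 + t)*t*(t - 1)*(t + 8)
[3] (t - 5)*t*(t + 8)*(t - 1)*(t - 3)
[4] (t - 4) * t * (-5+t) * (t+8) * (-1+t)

We need to factor t^5-51*t^3 + t*(-160) + t^2*212-2*t^4.
The factored form is (t - 4) * t * (-5+t) * (t+8) * (-1+t).
4) (t - 4) * t * (-5+t) * (t+8) * (-1+t)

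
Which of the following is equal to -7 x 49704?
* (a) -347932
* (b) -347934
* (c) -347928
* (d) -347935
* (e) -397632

-7 * 49704 = -347928
c) -347928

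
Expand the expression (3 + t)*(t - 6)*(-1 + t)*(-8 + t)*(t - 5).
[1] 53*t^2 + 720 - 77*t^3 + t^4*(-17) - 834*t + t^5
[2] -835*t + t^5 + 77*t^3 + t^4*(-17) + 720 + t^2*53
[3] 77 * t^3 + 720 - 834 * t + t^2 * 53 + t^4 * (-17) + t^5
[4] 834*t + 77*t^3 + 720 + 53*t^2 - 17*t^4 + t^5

Expanding (3 + t)*(t - 6)*(-1 + t)*(-8 + t)*(t - 5):
= 77 * t^3 + 720 - 834 * t + t^2 * 53 + t^4 * (-17) + t^5
3) 77 * t^3 + 720 - 834 * t + t^2 * 53 + t^4 * (-17) + t^5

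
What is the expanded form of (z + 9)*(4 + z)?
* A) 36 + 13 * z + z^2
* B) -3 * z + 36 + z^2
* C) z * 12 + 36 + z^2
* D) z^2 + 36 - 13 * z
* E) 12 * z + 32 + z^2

Expanding (z + 9)*(4 + z):
= 36 + 13 * z + z^2
A) 36 + 13 * z + z^2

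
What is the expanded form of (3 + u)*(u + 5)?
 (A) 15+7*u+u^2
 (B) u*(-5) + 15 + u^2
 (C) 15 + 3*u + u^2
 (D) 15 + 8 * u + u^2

Expanding (3 + u)*(u + 5):
= 15 + 8 * u + u^2
D) 15 + 8 * u + u^2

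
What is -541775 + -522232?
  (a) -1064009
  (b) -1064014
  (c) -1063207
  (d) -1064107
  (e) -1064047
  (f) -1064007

-541775 + -522232 = -1064007
f) -1064007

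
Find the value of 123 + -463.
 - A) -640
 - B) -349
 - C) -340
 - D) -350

123 + -463 = -340
C) -340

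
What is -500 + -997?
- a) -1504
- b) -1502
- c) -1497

-500 + -997 = -1497
c) -1497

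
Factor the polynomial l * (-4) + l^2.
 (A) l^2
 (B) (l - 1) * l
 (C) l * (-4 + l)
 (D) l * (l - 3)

We need to factor l * (-4) + l^2.
The factored form is l * (-4 + l).
C) l * (-4 + l)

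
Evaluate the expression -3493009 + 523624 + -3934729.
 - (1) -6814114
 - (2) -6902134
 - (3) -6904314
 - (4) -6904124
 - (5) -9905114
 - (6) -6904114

First: -3493009 + 523624 = -2969385
Then: -2969385 + -3934729 = -6904114
6) -6904114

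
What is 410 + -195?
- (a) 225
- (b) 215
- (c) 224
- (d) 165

410 + -195 = 215
b) 215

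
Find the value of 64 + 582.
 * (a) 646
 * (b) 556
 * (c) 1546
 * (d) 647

64 + 582 = 646
a) 646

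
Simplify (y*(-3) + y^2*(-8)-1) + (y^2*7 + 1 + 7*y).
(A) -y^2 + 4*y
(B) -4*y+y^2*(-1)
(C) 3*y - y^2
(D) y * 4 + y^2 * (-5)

Adding the polynomials and combining like terms:
(y*(-3) + y^2*(-8) - 1) + (y^2*7 + 1 + 7*y)
= -y^2 + 4*y
A) -y^2 + 4*y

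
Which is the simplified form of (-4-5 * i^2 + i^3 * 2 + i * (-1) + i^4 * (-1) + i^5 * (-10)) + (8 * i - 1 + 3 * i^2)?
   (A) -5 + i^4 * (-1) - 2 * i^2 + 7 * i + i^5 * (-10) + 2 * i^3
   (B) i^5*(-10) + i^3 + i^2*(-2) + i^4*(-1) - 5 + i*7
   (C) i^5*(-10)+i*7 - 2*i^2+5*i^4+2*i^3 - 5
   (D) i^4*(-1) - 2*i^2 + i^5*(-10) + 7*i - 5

Adding the polynomials and combining like terms:
(-4 - 5*i^2 + i^3*2 + i*(-1) + i^4*(-1) + i^5*(-10)) + (8*i - 1 + 3*i^2)
= -5 + i^4 * (-1) - 2 * i^2 + 7 * i + i^5 * (-10) + 2 * i^3
A) -5 + i^4 * (-1) - 2 * i^2 + 7 * i + i^5 * (-10) + 2 * i^3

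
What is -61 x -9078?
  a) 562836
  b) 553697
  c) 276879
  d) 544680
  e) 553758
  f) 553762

-61 * -9078 = 553758
e) 553758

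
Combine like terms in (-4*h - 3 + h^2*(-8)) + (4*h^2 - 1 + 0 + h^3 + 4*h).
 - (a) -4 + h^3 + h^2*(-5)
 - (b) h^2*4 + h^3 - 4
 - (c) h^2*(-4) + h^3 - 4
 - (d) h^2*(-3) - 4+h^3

Adding the polynomials and combining like terms:
(-4*h - 3 + h^2*(-8)) + (4*h^2 - 1 + 0 + h^3 + 4*h)
= h^2*(-4) + h^3 - 4
c) h^2*(-4) + h^3 - 4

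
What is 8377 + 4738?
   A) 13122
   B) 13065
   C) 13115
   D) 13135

8377 + 4738 = 13115
C) 13115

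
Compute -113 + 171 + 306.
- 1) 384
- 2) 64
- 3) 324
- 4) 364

First: -113 + 171 = 58
Then: 58 + 306 = 364
4) 364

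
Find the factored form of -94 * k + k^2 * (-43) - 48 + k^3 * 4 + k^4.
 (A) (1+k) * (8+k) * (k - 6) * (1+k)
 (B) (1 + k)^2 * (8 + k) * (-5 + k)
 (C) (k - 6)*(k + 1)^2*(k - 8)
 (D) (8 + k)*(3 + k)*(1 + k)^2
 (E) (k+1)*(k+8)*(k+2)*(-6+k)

We need to factor -94 * k + k^2 * (-43) - 48 + k^3 * 4 + k^4.
The factored form is (1+k) * (8+k) * (k - 6) * (1+k).
A) (1+k) * (8+k) * (k - 6) * (1+k)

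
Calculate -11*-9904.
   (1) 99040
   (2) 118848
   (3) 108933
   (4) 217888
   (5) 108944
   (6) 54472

-11 * -9904 = 108944
5) 108944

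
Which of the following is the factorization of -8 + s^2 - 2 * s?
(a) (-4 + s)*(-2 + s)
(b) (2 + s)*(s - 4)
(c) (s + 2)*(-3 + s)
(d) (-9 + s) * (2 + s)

We need to factor -8 + s^2 - 2 * s.
The factored form is (2 + s)*(s - 4).
b) (2 + s)*(s - 4)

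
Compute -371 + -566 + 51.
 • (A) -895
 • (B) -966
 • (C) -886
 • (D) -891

First: -371 + -566 = -937
Then: -937 + 51 = -886
C) -886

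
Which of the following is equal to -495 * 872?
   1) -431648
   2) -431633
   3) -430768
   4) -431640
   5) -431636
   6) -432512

-495 * 872 = -431640
4) -431640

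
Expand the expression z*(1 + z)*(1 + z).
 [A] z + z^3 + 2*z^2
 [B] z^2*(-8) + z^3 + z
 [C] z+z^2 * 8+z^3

Expanding z*(1 + z)*(1 + z):
= z + z^3 + 2*z^2
A) z + z^3 + 2*z^2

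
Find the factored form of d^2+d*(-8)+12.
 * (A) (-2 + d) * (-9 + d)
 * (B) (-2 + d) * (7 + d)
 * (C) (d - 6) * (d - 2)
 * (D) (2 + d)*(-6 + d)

We need to factor d^2+d*(-8)+12.
The factored form is (d - 6) * (d - 2).
C) (d - 6) * (d - 2)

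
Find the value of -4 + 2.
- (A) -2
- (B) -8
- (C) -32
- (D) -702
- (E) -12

-4 + 2 = -2
A) -2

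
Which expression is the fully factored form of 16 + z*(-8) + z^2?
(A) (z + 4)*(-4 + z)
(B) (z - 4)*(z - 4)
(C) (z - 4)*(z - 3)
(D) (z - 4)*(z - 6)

We need to factor 16 + z*(-8) + z^2.
The factored form is (z - 4)*(z - 4).
B) (z - 4)*(z - 4)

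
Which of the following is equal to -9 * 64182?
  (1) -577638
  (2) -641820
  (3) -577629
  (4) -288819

-9 * 64182 = -577638
1) -577638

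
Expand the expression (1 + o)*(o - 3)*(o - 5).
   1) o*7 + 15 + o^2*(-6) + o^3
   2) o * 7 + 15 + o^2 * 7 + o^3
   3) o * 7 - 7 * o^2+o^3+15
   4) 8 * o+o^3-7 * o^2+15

Expanding (1 + o)*(o - 3)*(o - 5):
= o * 7 - 7 * o^2+o^3+15
3) o * 7 - 7 * o^2+o^3+15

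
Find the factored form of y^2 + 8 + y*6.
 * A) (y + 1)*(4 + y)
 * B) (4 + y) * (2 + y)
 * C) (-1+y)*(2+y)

We need to factor y^2 + 8 + y*6.
The factored form is (4 + y) * (2 + y).
B) (4 + y) * (2 + y)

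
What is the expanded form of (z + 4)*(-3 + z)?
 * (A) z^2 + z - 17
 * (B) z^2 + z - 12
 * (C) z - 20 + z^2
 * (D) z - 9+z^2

Expanding (z + 4)*(-3 + z):
= z^2 + z - 12
B) z^2 + z - 12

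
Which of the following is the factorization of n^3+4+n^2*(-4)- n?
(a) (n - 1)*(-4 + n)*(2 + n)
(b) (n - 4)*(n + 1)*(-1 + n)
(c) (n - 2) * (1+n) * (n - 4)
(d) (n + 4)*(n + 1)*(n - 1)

We need to factor n^3+4+n^2*(-4)- n.
The factored form is (n - 4)*(n + 1)*(-1 + n).
b) (n - 4)*(n + 1)*(-1 + n)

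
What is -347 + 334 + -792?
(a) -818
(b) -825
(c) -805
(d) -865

First: -347 + 334 = -13
Then: -13 + -792 = -805
c) -805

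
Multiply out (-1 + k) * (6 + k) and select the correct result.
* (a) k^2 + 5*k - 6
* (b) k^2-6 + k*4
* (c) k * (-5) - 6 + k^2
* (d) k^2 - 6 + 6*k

Expanding (-1 + k) * (6 + k):
= k^2 + 5*k - 6
a) k^2 + 5*k - 6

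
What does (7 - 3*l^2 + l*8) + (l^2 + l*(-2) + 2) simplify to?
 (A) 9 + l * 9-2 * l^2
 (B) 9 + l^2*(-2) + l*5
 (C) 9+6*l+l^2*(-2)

Adding the polynomials and combining like terms:
(7 - 3*l^2 + l*8) + (l^2 + l*(-2) + 2)
= 9+6*l+l^2*(-2)
C) 9+6*l+l^2*(-2)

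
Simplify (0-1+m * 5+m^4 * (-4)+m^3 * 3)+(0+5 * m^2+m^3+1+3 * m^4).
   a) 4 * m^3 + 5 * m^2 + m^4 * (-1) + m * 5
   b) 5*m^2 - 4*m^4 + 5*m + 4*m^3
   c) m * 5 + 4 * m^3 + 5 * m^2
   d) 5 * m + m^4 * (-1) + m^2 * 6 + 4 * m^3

Adding the polynomials and combining like terms:
(0 - 1 + m*5 + m^4*(-4) + m^3*3) + (0 + 5*m^2 + m^3 + 1 + 3*m^4)
= 4 * m^3 + 5 * m^2 + m^4 * (-1) + m * 5
a) 4 * m^3 + 5 * m^2 + m^4 * (-1) + m * 5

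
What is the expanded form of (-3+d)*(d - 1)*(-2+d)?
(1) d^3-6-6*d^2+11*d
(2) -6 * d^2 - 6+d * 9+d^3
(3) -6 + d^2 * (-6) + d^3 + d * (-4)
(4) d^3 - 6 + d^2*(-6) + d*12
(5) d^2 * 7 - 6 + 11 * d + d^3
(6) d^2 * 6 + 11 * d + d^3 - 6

Expanding (-3+d)*(d - 1)*(-2+d):
= d^3-6-6*d^2+11*d
1) d^3-6-6*d^2+11*d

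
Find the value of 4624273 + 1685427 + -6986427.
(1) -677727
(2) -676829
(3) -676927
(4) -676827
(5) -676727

First: 4624273 + 1685427 = 6309700
Then: 6309700 + -6986427 = -676727
5) -676727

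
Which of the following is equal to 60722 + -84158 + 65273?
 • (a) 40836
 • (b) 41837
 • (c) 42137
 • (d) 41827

First: 60722 + -84158 = -23436
Then: -23436 + 65273 = 41837
b) 41837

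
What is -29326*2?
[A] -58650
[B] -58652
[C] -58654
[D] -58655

-29326 * 2 = -58652
B) -58652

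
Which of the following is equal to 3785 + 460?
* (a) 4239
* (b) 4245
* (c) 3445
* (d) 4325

3785 + 460 = 4245
b) 4245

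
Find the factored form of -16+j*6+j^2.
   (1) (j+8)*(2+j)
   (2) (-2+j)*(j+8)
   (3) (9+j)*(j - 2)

We need to factor -16+j*6+j^2.
The factored form is (-2+j)*(j+8).
2) (-2+j)*(j+8)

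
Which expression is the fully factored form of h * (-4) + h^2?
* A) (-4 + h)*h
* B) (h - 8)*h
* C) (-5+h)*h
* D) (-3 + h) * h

We need to factor h * (-4) + h^2.
The factored form is (-4 + h)*h.
A) (-4 + h)*h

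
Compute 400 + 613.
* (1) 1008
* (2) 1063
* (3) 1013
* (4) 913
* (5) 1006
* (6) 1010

400 + 613 = 1013
3) 1013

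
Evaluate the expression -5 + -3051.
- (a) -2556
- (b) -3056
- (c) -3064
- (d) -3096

-5 + -3051 = -3056
b) -3056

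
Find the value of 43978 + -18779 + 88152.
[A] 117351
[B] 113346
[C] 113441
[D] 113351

First: 43978 + -18779 = 25199
Then: 25199 + 88152 = 113351
D) 113351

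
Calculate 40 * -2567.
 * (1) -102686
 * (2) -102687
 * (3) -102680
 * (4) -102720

40 * -2567 = -102680
3) -102680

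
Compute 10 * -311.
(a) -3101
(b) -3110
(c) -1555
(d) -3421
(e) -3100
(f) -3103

10 * -311 = -3110
b) -3110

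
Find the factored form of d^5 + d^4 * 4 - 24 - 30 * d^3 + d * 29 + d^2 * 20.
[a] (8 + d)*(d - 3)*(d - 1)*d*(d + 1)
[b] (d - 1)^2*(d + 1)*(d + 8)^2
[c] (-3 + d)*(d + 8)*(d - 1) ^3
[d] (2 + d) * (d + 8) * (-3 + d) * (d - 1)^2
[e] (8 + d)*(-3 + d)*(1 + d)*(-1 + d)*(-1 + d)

We need to factor d^5 + d^4 * 4 - 24 - 30 * d^3 + d * 29 + d^2 * 20.
The factored form is (8 + d)*(-3 + d)*(1 + d)*(-1 + d)*(-1 + d).
e) (8 + d)*(-3 + d)*(1 + d)*(-1 + d)*(-1 + d)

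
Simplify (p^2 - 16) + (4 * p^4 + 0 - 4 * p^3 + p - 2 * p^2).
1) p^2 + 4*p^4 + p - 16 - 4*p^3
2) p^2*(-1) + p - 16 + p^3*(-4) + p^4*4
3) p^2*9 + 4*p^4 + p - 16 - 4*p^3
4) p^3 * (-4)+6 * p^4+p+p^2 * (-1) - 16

Adding the polynomials and combining like terms:
(p^2 - 16) + (4*p^4 + 0 - 4*p^3 + p - 2*p^2)
= p^2*(-1) + p - 16 + p^3*(-4) + p^4*4
2) p^2*(-1) + p - 16 + p^3*(-4) + p^4*4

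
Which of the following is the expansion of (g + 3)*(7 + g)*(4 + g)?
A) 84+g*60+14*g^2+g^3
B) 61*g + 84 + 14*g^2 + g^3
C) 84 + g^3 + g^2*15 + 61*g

Expanding (g + 3)*(7 + g)*(4 + g):
= 61*g + 84 + 14*g^2 + g^3
B) 61*g + 84 + 14*g^2 + g^3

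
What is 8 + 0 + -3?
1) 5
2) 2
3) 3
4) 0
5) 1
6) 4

First: 8 + 0 = 8
Then: 8 + -3 = 5
1) 5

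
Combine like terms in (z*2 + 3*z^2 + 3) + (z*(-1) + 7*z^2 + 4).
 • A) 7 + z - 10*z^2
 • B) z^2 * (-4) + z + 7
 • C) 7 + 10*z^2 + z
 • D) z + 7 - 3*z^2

Adding the polynomials and combining like terms:
(z*2 + 3*z^2 + 3) + (z*(-1) + 7*z^2 + 4)
= 7 + 10*z^2 + z
C) 7 + 10*z^2 + z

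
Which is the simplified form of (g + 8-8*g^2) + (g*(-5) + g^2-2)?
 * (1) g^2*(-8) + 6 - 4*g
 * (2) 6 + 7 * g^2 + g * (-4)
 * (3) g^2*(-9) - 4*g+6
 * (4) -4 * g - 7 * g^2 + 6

Adding the polynomials and combining like terms:
(g + 8 - 8*g^2) + (g*(-5) + g^2 - 2)
= -4 * g - 7 * g^2 + 6
4) -4 * g - 7 * g^2 + 6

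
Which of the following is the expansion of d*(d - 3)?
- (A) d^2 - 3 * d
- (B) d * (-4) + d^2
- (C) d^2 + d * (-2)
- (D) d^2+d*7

Expanding d*(d - 3):
= d^2 - 3 * d
A) d^2 - 3 * d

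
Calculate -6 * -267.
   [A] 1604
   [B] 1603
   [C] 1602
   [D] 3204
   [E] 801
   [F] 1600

-6 * -267 = 1602
C) 1602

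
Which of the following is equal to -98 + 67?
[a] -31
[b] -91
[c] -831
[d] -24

-98 + 67 = -31
a) -31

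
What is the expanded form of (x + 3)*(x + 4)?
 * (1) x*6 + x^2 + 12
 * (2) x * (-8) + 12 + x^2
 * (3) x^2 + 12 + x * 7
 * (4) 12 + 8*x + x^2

Expanding (x + 3)*(x + 4):
= x^2 + 12 + x * 7
3) x^2 + 12 + x * 7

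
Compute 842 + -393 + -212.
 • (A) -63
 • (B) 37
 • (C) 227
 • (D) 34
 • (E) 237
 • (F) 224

First: 842 + -393 = 449
Then: 449 + -212 = 237
E) 237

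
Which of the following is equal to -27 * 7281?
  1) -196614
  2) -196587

-27 * 7281 = -196587
2) -196587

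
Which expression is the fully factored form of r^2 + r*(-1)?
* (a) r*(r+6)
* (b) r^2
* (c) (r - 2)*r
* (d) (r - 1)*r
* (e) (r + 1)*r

We need to factor r^2 + r*(-1).
The factored form is (r - 1)*r.
d) (r - 1)*r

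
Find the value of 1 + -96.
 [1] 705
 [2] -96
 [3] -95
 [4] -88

1 + -96 = -95
3) -95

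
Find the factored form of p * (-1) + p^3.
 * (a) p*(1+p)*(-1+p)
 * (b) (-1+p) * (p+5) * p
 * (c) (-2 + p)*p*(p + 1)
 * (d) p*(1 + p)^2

We need to factor p * (-1) + p^3.
The factored form is p*(1+p)*(-1+p).
a) p*(1+p)*(-1+p)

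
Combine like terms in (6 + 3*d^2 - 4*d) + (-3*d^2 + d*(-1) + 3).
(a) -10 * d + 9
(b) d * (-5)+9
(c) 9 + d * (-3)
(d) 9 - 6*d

Adding the polynomials and combining like terms:
(6 + 3*d^2 - 4*d) + (-3*d^2 + d*(-1) + 3)
= d * (-5)+9
b) d * (-5)+9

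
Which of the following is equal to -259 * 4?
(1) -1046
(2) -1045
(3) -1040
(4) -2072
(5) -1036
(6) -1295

-259 * 4 = -1036
5) -1036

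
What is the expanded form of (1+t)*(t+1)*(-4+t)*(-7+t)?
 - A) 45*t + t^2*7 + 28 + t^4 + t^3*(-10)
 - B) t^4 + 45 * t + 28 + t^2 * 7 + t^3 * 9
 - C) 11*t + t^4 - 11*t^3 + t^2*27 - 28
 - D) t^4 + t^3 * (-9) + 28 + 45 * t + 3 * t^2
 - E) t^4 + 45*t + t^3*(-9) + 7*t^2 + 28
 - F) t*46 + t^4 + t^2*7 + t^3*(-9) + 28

Expanding (1+t)*(t+1)*(-4+t)*(-7+t):
= t^4 + 45*t + t^3*(-9) + 7*t^2 + 28
E) t^4 + 45*t + t^3*(-9) + 7*t^2 + 28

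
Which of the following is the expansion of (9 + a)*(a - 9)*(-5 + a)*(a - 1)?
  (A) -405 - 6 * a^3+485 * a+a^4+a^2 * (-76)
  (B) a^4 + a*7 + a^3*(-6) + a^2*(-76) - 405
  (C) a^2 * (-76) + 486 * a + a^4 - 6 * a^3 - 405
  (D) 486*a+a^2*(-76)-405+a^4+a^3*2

Expanding (9 + a)*(a - 9)*(-5 + a)*(a - 1):
= a^2 * (-76) + 486 * a + a^4 - 6 * a^3 - 405
C) a^2 * (-76) + 486 * a + a^4 - 6 * a^3 - 405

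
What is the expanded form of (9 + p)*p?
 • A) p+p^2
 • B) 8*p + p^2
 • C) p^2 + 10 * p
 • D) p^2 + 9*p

Expanding (9 + p)*p:
= p^2 + 9*p
D) p^2 + 9*p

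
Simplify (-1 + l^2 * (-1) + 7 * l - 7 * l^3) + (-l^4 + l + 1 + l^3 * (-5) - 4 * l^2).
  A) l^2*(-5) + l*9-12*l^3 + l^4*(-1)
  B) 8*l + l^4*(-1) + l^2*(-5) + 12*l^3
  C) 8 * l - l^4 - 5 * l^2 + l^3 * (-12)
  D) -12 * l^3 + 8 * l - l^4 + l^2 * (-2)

Adding the polynomials and combining like terms:
(-1 + l^2*(-1) + 7*l - 7*l^3) + (-l^4 + l + 1 + l^3*(-5) - 4*l^2)
= 8 * l - l^4 - 5 * l^2 + l^3 * (-12)
C) 8 * l - l^4 - 5 * l^2 + l^3 * (-12)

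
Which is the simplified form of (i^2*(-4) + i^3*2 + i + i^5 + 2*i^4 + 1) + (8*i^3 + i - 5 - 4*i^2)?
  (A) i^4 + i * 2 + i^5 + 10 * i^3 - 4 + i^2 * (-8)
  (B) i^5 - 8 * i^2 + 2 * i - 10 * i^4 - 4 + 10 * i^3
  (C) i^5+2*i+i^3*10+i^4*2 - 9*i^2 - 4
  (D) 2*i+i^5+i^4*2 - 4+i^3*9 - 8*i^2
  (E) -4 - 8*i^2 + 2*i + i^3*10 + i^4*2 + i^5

Adding the polynomials and combining like terms:
(i^2*(-4) + i^3*2 + i + i^5 + 2*i^4 + 1) + (8*i^3 + i - 5 - 4*i^2)
= -4 - 8*i^2 + 2*i + i^3*10 + i^4*2 + i^5
E) -4 - 8*i^2 + 2*i + i^3*10 + i^4*2 + i^5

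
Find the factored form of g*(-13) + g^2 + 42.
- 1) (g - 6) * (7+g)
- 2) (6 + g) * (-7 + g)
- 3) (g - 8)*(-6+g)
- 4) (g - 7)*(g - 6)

We need to factor g*(-13) + g^2 + 42.
The factored form is (g - 7)*(g - 6).
4) (g - 7)*(g - 6)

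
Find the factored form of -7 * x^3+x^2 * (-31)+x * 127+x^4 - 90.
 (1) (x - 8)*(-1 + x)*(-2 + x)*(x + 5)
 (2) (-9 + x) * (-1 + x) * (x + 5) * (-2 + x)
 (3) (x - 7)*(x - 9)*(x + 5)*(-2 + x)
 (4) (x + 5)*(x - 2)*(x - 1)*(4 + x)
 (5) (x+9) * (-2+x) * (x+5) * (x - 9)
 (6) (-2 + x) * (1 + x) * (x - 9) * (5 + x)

We need to factor -7 * x^3+x^2 * (-31)+x * 127+x^4 - 90.
The factored form is (-9 + x) * (-1 + x) * (x + 5) * (-2 + x).
2) (-9 + x) * (-1 + x) * (x + 5) * (-2 + x)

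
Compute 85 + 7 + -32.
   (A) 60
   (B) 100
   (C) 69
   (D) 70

First: 85 + 7 = 92
Then: 92 + -32 = 60
A) 60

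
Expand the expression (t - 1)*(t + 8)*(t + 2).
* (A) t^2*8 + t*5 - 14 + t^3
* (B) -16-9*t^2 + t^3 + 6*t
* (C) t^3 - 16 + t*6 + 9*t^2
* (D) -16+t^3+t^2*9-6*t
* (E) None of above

Expanding (t - 1)*(t + 8)*(t + 2):
= t^3 - 16 + t*6 + 9*t^2
C) t^3 - 16 + t*6 + 9*t^2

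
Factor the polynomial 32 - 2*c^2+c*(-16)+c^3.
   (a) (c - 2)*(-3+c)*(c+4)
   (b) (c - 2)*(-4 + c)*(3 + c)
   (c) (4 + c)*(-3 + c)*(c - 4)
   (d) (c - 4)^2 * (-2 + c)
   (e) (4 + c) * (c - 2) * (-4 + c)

We need to factor 32 - 2*c^2+c*(-16)+c^3.
The factored form is (4 + c) * (c - 2) * (-4 + c).
e) (4 + c) * (c - 2) * (-4 + c)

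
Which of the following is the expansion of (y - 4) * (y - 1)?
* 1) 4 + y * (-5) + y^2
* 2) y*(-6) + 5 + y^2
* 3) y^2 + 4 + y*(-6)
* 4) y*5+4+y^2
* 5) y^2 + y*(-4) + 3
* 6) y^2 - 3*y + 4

Expanding (y - 4) * (y - 1):
= 4 + y * (-5) + y^2
1) 4 + y * (-5) + y^2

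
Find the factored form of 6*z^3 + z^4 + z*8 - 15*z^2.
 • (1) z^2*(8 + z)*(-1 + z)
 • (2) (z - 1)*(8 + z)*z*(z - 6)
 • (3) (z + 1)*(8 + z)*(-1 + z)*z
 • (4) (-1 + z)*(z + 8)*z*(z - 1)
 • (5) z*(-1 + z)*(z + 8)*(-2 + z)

We need to factor 6*z^3 + z^4 + z*8 - 15*z^2.
The factored form is (-1 + z)*(z + 8)*z*(z - 1).
4) (-1 + z)*(z + 8)*z*(z - 1)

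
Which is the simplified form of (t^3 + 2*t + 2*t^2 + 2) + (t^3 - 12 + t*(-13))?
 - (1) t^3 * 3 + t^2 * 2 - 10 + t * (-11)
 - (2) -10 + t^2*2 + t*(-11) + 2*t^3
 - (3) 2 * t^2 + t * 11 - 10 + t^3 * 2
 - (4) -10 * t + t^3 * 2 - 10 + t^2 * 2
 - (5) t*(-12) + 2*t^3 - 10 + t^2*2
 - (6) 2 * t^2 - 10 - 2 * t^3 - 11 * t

Adding the polynomials and combining like terms:
(t^3 + 2*t + 2*t^2 + 2) + (t^3 - 12 + t*(-13))
= -10 + t^2*2 + t*(-11) + 2*t^3
2) -10 + t^2*2 + t*(-11) + 2*t^3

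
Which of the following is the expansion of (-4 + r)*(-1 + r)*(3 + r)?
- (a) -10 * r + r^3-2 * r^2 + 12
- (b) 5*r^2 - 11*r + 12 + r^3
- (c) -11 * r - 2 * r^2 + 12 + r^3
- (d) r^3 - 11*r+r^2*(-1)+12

Expanding (-4 + r)*(-1 + r)*(3 + r):
= -11 * r - 2 * r^2 + 12 + r^3
c) -11 * r - 2 * r^2 + 12 + r^3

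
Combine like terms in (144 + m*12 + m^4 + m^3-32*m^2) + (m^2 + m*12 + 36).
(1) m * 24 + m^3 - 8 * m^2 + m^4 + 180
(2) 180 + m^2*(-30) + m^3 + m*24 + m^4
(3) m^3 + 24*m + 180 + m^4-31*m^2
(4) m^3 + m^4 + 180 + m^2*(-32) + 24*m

Adding the polynomials and combining like terms:
(144 + m*12 + m^4 + m^3 - 32*m^2) + (m^2 + m*12 + 36)
= m^3 + 24*m + 180 + m^4-31*m^2
3) m^3 + 24*m + 180 + m^4-31*m^2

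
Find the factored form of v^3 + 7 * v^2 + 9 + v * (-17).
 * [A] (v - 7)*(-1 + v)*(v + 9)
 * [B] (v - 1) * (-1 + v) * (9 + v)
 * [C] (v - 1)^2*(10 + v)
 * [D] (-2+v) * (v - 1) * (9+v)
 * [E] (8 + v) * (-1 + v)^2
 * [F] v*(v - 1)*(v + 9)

We need to factor v^3 + 7 * v^2 + 9 + v * (-17).
The factored form is (v - 1) * (-1 + v) * (9 + v).
B) (v - 1) * (-1 + v) * (9 + v)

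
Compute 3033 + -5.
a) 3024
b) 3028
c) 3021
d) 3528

3033 + -5 = 3028
b) 3028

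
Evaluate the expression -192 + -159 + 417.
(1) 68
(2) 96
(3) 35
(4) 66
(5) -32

First: -192 + -159 = -351
Then: -351 + 417 = 66
4) 66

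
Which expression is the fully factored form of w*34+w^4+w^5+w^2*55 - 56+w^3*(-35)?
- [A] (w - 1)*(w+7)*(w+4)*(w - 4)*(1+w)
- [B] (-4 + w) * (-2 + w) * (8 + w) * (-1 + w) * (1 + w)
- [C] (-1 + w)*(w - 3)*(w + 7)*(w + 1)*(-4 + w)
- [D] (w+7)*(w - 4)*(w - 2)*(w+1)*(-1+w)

We need to factor w*34+w^4+w^5+w^2*55 - 56+w^3*(-35).
The factored form is (w+7)*(w - 4)*(w - 2)*(w+1)*(-1+w).
D) (w+7)*(w - 4)*(w - 2)*(w+1)*(-1+w)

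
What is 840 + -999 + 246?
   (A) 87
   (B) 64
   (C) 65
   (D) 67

First: 840 + -999 = -159
Then: -159 + 246 = 87
A) 87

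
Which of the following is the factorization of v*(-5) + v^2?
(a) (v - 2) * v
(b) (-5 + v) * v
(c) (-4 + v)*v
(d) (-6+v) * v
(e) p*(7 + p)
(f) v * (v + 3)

We need to factor v*(-5) + v^2.
The factored form is (-5 + v) * v.
b) (-5 + v) * v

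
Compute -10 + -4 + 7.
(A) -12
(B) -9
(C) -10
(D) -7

First: -10 + -4 = -14
Then: -14 + 7 = -7
D) -7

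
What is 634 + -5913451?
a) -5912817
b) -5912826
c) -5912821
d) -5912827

634 + -5913451 = -5912817
a) -5912817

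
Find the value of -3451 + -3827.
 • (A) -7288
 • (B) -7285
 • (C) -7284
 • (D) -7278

-3451 + -3827 = -7278
D) -7278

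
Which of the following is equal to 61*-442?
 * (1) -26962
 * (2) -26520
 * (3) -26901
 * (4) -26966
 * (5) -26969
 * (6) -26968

61 * -442 = -26962
1) -26962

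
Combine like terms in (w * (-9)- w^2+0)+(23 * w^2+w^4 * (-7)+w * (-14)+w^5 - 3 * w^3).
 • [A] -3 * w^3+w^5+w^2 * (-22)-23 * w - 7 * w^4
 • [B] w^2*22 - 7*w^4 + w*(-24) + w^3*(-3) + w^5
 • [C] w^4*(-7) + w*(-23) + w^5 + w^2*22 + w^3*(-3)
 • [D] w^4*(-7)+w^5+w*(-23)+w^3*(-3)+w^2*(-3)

Adding the polynomials and combining like terms:
(w*(-9) - w^2 + 0) + (23*w^2 + w^4*(-7) + w*(-14) + w^5 - 3*w^3)
= w^4*(-7) + w*(-23) + w^5 + w^2*22 + w^3*(-3)
C) w^4*(-7) + w*(-23) + w^5 + w^2*22 + w^3*(-3)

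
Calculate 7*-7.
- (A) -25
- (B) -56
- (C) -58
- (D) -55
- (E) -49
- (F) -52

7 * -7 = -49
E) -49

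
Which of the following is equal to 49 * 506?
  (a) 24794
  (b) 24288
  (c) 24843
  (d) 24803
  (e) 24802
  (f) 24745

49 * 506 = 24794
a) 24794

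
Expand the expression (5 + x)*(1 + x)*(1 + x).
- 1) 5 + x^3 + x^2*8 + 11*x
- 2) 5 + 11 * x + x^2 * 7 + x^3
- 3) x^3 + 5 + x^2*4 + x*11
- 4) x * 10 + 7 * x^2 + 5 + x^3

Expanding (5 + x)*(1 + x)*(1 + x):
= 5 + 11 * x + x^2 * 7 + x^3
2) 5 + 11 * x + x^2 * 7 + x^3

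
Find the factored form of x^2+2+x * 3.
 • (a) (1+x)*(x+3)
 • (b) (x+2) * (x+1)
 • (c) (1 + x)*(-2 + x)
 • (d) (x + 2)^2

We need to factor x^2+2+x * 3.
The factored form is (x+2) * (x+1).
b) (x+2) * (x+1)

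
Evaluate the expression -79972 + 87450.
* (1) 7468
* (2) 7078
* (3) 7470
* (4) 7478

-79972 + 87450 = 7478
4) 7478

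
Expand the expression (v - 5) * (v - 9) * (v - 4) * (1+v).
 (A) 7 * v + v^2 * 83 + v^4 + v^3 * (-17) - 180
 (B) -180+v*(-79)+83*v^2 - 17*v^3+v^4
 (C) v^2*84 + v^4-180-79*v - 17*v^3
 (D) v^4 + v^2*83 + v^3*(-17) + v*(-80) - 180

Expanding (v - 5) * (v - 9) * (v - 4) * (1+v):
= -180+v*(-79)+83*v^2 - 17*v^3+v^4
B) -180+v*(-79)+83*v^2 - 17*v^3+v^4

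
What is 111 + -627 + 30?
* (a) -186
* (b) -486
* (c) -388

First: 111 + -627 = -516
Then: -516 + 30 = -486
b) -486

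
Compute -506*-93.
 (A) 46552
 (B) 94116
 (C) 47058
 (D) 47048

-506 * -93 = 47058
C) 47058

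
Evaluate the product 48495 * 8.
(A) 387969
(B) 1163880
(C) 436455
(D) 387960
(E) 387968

48495 * 8 = 387960
D) 387960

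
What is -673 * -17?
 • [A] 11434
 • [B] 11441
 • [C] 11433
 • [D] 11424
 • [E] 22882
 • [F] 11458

-673 * -17 = 11441
B) 11441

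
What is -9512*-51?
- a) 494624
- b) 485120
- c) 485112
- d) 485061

-9512 * -51 = 485112
c) 485112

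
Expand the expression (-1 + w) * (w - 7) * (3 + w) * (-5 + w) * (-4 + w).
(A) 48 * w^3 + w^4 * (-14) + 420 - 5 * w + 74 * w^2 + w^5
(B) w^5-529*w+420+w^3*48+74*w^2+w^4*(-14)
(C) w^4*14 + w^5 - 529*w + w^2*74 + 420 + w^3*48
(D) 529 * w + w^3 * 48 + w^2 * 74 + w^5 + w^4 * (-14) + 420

Expanding (-1 + w) * (w - 7) * (3 + w) * (-5 + w) * (-4 + w):
= w^5-529*w+420+w^3*48+74*w^2+w^4*(-14)
B) w^5-529*w+420+w^3*48+74*w^2+w^4*(-14)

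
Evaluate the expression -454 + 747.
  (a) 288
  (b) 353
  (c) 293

-454 + 747 = 293
c) 293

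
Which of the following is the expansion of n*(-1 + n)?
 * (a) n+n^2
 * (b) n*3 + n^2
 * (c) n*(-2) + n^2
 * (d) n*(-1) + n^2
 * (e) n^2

Expanding n*(-1 + n):
= n*(-1) + n^2
d) n*(-1) + n^2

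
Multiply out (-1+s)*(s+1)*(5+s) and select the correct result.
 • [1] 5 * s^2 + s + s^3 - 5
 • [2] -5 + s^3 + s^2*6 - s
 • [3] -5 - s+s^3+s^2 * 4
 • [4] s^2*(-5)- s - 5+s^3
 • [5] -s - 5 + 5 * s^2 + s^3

Expanding (-1+s)*(s+1)*(5+s):
= -s - 5 + 5 * s^2 + s^3
5) -s - 5 + 5 * s^2 + s^3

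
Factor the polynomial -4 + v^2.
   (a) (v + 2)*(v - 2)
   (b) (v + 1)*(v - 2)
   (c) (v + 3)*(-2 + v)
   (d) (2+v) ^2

We need to factor -4 + v^2.
The factored form is (v + 2)*(v - 2).
a) (v + 2)*(v - 2)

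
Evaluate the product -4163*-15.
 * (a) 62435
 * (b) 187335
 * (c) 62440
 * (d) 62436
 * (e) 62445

-4163 * -15 = 62445
e) 62445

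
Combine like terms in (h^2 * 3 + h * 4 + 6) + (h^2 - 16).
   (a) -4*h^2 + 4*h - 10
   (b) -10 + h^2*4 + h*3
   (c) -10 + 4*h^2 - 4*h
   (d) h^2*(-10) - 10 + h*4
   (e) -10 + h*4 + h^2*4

Adding the polynomials and combining like terms:
(h^2*3 + h*4 + 6) + (h^2 - 16)
= -10 + h*4 + h^2*4
e) -10 + h*4 + h^2*4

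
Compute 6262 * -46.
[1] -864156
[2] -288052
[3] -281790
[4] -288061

6262 * -46 = -288052
2) -288052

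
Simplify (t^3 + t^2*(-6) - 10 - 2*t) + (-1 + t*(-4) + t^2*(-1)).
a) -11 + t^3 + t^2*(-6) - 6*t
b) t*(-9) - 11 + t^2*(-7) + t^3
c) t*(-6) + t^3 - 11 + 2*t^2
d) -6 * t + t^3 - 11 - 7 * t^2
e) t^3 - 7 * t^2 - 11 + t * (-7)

Adding the polynomials and combining like terms:
(t^3 + t^2*(-6) - 10 - 2*t) + (-1 + t*(-4) + t^2*(-1))
= -6 * t + t^3 - 11 - 7 * t^2
d) -6 * t + t^3 - 11 - 7 * t^2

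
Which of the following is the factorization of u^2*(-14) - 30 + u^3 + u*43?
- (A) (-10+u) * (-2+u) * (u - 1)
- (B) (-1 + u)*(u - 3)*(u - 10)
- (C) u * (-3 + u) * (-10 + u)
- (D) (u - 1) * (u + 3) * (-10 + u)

We need to factor u^2*(-14) - 30 + u^3 + u*43.
The factored form is (-1 + u)*(u - 3)*(u - 10).
B) (-1 + u)*(u - 3)*(u - 10)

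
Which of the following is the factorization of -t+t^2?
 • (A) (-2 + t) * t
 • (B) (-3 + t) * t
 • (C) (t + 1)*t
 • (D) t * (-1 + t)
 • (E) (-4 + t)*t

We need to factor -t+t^2.
The factored form is t * (-1 + t).
D) t * (-1 + t)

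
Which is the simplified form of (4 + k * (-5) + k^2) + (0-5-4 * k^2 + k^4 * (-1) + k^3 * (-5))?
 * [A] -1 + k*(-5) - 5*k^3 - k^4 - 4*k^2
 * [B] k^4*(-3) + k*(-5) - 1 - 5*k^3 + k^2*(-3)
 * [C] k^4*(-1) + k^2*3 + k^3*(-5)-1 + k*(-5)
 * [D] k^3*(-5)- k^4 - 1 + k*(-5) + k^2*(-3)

Adding the polynomials and combining like terms:
(4 + k*(-5) + k^2) + (0 - 5 - 4*k^2 + k^4*(-1) + k^3*(-5))
= k^3*(-5)- k^4 - 1 + k*(-5) + k^2*(-3)
D) k^3*(-5)- k^4 - 1 + k*(-5) + k^2*(-3)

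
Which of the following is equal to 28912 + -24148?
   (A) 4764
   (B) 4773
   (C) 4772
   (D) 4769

28912 + -24148 = 4764
A) 4764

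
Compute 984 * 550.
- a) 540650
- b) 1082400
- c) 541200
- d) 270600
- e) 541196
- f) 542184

984 * 550 = 541200
c) 541200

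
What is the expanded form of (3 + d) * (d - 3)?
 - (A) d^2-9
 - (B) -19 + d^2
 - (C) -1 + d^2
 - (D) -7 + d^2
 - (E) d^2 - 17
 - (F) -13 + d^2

Expanding (3 + d) * (d - 3):
= d^2-9
A) d^2-9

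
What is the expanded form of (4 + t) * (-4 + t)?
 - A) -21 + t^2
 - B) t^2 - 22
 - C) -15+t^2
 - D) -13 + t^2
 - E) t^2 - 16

Expanding (4 + t) * (-4 + t):
= t^2 - 16
E) t^2 - 16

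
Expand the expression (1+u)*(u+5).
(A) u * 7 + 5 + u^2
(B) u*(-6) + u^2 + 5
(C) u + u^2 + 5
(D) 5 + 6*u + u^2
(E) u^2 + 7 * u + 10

Expanding (1+u)*(u+5):
= 5 + 6*u + u^2
D) 5 + 6*u + u^2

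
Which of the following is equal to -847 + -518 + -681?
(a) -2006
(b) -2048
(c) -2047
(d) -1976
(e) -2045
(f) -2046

First: -847 + -518 = -1365
Then: -1365 + -681 = -2046
f) -2046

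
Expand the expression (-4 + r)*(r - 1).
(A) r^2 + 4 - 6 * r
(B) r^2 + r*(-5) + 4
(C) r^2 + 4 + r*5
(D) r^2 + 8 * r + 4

Expanding (-4 + r)*(r - 1):
= r^2 + r*(-5) + 4
B) r^2 + r*(-5) + 4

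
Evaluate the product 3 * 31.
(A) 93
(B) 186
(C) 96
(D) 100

3 * 31 = 93
A) 93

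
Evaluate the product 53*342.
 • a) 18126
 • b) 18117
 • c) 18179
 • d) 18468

53 * 342 = 18126
a) 18126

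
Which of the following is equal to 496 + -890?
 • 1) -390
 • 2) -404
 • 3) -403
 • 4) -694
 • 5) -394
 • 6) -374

496 + -890 = -394
5) -394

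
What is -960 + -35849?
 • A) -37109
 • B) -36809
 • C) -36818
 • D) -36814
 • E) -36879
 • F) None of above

-960 + -35849 = -36809
B) -36809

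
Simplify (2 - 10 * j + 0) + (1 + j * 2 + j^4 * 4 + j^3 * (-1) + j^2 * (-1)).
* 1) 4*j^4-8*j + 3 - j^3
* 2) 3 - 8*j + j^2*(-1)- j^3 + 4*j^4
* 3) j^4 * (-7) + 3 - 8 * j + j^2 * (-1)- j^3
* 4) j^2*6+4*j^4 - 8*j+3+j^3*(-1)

Adding the polynomials and combining like terms:
(2 - 10*j + 0) + (1 + j*2 + j^4*4 + j^3*(-1) + j^2*(-1))
= 3 - 8*j + j^2*(-1)- j^3 + 4*j^4
2) 3 - 8*j + j^2*(-1)- j^3 + 4*j^4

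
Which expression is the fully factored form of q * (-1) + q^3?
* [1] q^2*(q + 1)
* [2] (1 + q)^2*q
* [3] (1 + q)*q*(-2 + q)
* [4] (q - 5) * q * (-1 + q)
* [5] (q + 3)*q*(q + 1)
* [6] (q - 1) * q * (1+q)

We need to factor q * (-1) + q^3.
The factored form is (q - 1) * q * (1+q).
6) (q - 1) * q * (1+q)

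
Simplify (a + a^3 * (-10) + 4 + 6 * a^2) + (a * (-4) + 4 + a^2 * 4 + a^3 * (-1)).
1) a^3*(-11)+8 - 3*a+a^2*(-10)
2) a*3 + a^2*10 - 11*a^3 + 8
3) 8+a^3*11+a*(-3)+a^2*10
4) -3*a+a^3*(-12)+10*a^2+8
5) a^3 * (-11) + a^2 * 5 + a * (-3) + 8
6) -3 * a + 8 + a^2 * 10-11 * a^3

Adding the polynomials and combining like terms:
(a + a^3*(-10) + 4 + 6*a^2) + (a*(-4) + 4 + a^2*4 + a^3*(-1))
= -3 * a + 8 + a^2 * 10-11 * a^3
6) -3 * a + 8 + a^2 * 10-11 * a^3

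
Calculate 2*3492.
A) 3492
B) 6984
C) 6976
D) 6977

2 * 3492 = 6984
B) 6984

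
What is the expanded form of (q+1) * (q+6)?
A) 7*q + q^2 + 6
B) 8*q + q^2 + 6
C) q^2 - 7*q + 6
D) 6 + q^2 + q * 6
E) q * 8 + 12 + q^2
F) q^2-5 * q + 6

Expanding (q+1) * (q+6):
= 7*q + q^2 + 6
A) 7*q + q^2 + 6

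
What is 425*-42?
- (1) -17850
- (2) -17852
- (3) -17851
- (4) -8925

425 * -42 = -17850
1) -17850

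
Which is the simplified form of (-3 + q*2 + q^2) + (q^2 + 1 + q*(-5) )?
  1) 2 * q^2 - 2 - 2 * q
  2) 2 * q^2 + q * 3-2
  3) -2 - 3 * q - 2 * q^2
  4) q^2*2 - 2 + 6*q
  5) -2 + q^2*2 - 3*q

Adding the polynomials and combining like terms:
(-3 + q*2 + q^2) + (q^2 + 1 + q*(-5))
= -2 + q^2*2 - 3*q
5) -2 + q^2*2 - 3*q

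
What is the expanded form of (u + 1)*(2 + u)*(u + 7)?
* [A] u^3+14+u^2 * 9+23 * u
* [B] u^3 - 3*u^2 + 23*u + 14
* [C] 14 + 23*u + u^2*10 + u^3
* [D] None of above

Expanding (u + 1)*(2 + u)*(u + 7):
= 14 + 23*u + u^2*10 + u^3
C) 14 + 23*u + u^2*10 + u^3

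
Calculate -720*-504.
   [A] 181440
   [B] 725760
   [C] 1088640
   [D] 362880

-720 * -504 = 362880
D) 362880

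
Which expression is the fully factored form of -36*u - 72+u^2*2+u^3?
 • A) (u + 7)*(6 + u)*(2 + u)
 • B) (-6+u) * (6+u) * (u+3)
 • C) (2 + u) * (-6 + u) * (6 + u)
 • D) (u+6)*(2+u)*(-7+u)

We need to factor -36*u - 72+u^2*2+u^3.
The factored form is (2 + u) * (-6 + u) * (6 + u).
C) (2 + u) * (-6 + u) * (6 + u)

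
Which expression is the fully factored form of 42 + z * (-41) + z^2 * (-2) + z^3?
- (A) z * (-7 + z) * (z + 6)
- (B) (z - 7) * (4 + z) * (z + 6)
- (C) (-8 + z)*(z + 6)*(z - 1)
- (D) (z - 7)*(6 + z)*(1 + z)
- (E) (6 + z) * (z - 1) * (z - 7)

We need to factor 42 + z * (-41) + z^2 * (-2) + z^3.
The factored form is (6 + z) * (z - 1) * (z - 7).
E) (6 + z) * (z - 1) * (z - 7)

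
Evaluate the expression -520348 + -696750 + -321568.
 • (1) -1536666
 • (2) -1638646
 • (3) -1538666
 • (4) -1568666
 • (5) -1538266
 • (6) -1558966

First: -520348 + -696750 = -1217098
Then: -1217098 + -321568 = -1538666
3) -1538666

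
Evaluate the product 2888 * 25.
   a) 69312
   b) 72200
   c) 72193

2888 * 25 = 72200
b) 72200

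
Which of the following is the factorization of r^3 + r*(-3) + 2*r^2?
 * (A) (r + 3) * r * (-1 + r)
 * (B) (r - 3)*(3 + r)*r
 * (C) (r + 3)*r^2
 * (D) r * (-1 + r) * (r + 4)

We need to factor r^3 + r*(-3) + 2*r^2.
The factored form is (r + 3) * r * (-1 + r).
A) (r + 3) * r * (-1 + r)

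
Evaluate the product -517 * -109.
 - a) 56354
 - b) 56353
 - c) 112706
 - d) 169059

-517 * -109 = 56353
b) 56353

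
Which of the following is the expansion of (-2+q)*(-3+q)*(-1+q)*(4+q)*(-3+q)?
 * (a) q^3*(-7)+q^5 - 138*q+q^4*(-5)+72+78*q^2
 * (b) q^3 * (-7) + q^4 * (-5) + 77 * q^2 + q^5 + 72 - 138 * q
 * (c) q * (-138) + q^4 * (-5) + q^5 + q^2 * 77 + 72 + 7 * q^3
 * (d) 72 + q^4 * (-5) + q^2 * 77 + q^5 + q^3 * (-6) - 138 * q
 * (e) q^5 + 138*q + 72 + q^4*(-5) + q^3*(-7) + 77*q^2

Expanding (-2+q)*(-3+q)*(-1+q)*(4+q)*(-3+q):
= q^3 * (-7) + q^4 * (-5) + 77 * q^2 + q^5 + 72 - 138 * q
b) q^3 * (-7) + q^4 * (-5) + 77 * q^2 + q^5 + 72 - 138 * q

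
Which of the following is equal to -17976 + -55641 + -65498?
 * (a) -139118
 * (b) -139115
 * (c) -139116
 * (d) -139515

First: -17976 + -55641 = -73617
Then: -73617 + -65498 = -139115
b) -139115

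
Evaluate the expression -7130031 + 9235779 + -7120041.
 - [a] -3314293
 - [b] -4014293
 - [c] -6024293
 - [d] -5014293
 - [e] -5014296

First: -7130031 + 9235779 = 2105748
Then: 2105748 + -7120041 = -5014293
d) -5014293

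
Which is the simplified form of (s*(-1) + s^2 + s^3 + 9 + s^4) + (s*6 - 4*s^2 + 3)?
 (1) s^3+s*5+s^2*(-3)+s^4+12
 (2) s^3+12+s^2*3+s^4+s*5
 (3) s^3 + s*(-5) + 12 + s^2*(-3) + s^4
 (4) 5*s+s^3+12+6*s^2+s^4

Adding the polynomials and combining like terms:
(s*(-1) + s^2 + s^3 + 9 + s^4) + (s*6 - 4*s^2 + 3)
= s^3+s*5+s^2*(-3)+s^4+12
1) s^3+s*5+s^2*(-3)+s^4+12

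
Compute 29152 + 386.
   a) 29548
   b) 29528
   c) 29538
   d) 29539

29152 + 386 = 29538
c) 29538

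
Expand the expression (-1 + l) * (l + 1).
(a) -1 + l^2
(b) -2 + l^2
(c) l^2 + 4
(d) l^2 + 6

Expanding (-1 + l) * (l + 1):
= -1 + l^2
a) -1 + l^2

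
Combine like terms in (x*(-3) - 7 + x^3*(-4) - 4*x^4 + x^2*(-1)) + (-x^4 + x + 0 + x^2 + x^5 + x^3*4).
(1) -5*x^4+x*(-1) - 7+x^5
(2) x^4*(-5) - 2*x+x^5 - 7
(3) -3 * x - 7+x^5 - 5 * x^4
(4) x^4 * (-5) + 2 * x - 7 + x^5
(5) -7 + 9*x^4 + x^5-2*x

Adding the polynomials and combining like terms:
(x*(-3) - 7 + x^3*(-4) - 4*x^4 + x^2*(-1)) + (-x^4 + x + 0 + x^2 + x^5 + x^3*4)
= x^4*(-5) - 2*x+x^5 - 7
2) x^4*(-5) - 2*x+x^5 - 7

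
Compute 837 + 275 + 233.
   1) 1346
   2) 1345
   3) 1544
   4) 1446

First: 837 + 275 = 1112
Then: 1112 + 233 = 1345
2) 1345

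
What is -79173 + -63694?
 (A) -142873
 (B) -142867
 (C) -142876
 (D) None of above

-79173 + -63694 = -142867
B) -142867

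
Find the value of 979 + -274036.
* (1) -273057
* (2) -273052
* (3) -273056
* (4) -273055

979 + -274036 = -273057
1) -273057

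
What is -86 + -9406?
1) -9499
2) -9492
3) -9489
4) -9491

-86 + -9406 = -9492
2) -9492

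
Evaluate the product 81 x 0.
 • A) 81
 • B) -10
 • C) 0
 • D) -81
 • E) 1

81 * 0 = 0
C) 0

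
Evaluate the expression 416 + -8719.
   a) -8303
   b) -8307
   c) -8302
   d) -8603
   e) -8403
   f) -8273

416 + -8719 = -8303
a) -8303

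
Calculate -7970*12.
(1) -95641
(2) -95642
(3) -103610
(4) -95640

-7970 * 12 = -95640
4) -95640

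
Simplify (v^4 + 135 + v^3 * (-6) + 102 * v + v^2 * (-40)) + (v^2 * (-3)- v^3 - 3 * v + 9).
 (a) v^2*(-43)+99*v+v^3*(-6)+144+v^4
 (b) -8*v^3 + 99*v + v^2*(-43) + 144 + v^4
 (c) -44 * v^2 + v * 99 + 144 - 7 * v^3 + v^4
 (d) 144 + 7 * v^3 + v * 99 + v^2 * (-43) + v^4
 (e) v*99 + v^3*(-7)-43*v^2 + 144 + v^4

Adding the polynomials and combining like terms:
(v^4 + 135 + v^3*(-6) + 102*v + v^2*(-40)) + (v^2*(-3) - v^3 - 3*v + 9)
= v*99 + v^3*(-7)-43*v^2 + 144 + v^4
e) v*99 + v^3*(-7)-43*v^2 + 144 + v^4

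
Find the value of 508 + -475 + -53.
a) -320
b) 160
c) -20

First: 508 + -475 = 33
Then: 33 + -53 = -20
c) -20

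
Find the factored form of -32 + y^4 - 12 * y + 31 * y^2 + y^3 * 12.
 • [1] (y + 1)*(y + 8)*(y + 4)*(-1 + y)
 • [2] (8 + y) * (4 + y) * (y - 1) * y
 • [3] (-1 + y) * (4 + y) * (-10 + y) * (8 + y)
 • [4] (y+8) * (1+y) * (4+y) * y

We need to factor -32 + y^4 - 12 * y + 31 * y^2 + y^3 * 12.
The factored form is (y + 1)*(y + 8)*(y + 4)*(-1 + y).
1) (y + 1)*(y + 8)*(y + 4)*(-1 + y)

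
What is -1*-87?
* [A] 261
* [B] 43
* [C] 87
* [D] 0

-1 * -87 = 87
C) 87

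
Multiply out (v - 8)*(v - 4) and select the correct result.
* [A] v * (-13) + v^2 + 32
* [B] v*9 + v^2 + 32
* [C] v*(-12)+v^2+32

Expanding (v - 8)*(v - 4):
= v*(-12)+v^2+32
C) v*(-12)+v^2+32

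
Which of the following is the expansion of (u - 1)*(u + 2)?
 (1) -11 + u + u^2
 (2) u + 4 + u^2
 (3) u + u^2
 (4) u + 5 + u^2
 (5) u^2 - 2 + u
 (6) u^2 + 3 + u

Expanding (u - 1)*(u + 2):
= u^2 - 2 + u
5) u^2 - 2 + u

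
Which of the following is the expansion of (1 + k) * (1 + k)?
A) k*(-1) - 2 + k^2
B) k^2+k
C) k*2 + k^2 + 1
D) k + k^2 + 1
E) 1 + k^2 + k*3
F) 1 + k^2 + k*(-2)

Expanding (1 + k) * (1 + k):
= k*2 + k^2 + 1
C) k*2 + k^2 + 1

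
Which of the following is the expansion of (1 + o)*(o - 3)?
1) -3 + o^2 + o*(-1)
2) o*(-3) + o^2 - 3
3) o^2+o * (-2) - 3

Expanding (1 + o)*(o - 3):
= o^2+o * (-2) - 3
3) o^2+o * (-2) - 3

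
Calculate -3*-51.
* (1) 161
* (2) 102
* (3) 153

-3 * -51 = 153
3) 153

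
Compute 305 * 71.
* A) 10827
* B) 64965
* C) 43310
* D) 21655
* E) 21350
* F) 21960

305 * 71 = 21655
D) 21655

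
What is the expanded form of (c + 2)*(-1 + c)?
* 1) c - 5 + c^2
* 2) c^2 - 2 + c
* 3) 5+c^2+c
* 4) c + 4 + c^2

Expanding (c + 2)*(-1 + c):
= c^2 - 2 + c
2) c^2 - 2 + c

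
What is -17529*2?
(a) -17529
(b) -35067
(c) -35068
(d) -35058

-17529 * 2 = -35058
d) -35058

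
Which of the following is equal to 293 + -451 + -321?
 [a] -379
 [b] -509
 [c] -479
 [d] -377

First: 293 + -451 = -158
Then: -158 + -321 = -479
c) -479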